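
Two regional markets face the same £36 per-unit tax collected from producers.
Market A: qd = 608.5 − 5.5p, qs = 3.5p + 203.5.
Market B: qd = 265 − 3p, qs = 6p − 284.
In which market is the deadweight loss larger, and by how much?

Market A, by £90.

Market A: pre-tax p* = £45, q* = 361; post-tax q = 284; deadweight loss = £1386.
Market B: pre-tax p* = £61, q* = 82; post-tax q = 10; deadweight loss = £1296.
Difference: £1386 vs £1296 → market A is larger by £90.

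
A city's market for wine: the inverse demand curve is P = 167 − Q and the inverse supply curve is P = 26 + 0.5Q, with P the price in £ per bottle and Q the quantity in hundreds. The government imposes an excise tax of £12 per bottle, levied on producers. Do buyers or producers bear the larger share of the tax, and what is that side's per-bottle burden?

Buyers bear the larger share: £8 per bottle.

Inverting to Q(P) form: Qd = 167 − P; Qs = 2P − 52.
Before the tax: set 167 − P = 2P − 52 → P* = £73, Q* = 94.
With the tax collected from producers, supply shifts: Qs = 2(P − 12) − 52.
Solving gives Q = 86 with buyers paying £81 and producers receiving £69 (the £12 wedge).
Per-bottle burden: buyers £8, producers £4.
Buyers take the larger share because demand is less price-elastic here (demand slope 1 vs supply slope 2).
The less price-elastic side of the market bears the larger share of a per-unit tax.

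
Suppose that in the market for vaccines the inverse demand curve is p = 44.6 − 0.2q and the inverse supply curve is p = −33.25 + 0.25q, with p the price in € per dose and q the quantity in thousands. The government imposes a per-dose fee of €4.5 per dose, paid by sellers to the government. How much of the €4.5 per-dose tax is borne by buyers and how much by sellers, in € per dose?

Rewrite in direct form: qd = 223 − 5p and qs = 4p + 133.
Without the tax, 223 − 5p = 4p + 133 gives 9p = 90, so p* = €10 and q* = 173.
With the tax collected from sellers, supply shifts: qs = 4(p − 4.5) + 133.
New equilibrium: buyers pay €12, sellers receive €7.5, q = 163. (Wedge: pb − ps = 4.5.)
Burden on buyers: €2; on sellers: €2.5. (They sum to €4.5.)
The less price-elastic side of the market bears the larger share of a per-unit tax.

Buyers bear €2 per dose; sellers bear €2.5 per dose.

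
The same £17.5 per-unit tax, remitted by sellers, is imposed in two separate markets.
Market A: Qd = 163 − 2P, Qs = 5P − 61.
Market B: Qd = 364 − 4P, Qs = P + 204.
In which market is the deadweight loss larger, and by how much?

Market A, by £96.25.

Market A: pre-tax P* = £32, Q* = 99; post-tax Q = 74; deadweight loss = £218.75.
Market B: pre-tax P* = £32, Q* = 236; post-tax Q = 222; deadweight loss = £122.5.
Difference: £218.75 vs £122.5 → market A is larger by £96.25.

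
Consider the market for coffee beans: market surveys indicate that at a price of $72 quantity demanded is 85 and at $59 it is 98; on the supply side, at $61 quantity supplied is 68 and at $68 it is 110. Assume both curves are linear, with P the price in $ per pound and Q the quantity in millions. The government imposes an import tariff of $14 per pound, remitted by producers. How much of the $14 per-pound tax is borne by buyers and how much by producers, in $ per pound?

Demand slope: (98 − 85)/(59 − 72) = -1, so Qd = 157 − P.
Supply slope: (110 − 68)/(68 − 61) = 6, so Qs = 6P − 298.
Before the tax: set 157 − P = 6P − 298 → P* = $65, Q* = 92.
With the tax collected from producers, supply shifts: Qs = 6(P − 14) − 298.
New equilibrium: buyers pay $77, producers receive $63, Q = 80. (Wedge: Pb − Ps = 14.)
Burden on buyers: $12; on producers: $2. (They sum to $14.)
The less price-elastic side of the market bears the larger share of a per-unit tax.

Buyers bear $12 per pound; producers bear $2 per pound.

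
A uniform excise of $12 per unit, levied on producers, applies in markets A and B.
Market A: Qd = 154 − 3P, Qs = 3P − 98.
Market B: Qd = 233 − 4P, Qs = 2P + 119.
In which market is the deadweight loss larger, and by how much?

Market A: pre-tax P* = $42, Q* = 28; post-tax Q = 10; deadweight loss = $108.
Market B: pre-tax P* = $19, Q* = 157; post-tax Q = 141; deadweight loss = $96.
Difference: $108 vs $96 → market A is larger by $12.

Market A, by $12.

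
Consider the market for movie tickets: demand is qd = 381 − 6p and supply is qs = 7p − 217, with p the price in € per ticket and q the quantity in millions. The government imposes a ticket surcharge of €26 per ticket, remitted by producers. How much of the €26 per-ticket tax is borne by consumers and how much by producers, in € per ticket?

Consumers bear €14 per ticket; producers bear €12 per ticket.

Without the tax, 381 − 6p = 7p − 217 gives 13p = 598, so p* = €46 and q* = 105.
With the tax collected from producers, supply shifts: qs = 7(p − 26) − 217.
New equilibrium: consumers pay €60, producers receive €34, q = 21. (Wedge: pb − ps = 26.)
Burden on consumers: €14; on producers: €12. (They sum to €26.)
The less price-elastic side of the market bears the larger share of a per-unit tax.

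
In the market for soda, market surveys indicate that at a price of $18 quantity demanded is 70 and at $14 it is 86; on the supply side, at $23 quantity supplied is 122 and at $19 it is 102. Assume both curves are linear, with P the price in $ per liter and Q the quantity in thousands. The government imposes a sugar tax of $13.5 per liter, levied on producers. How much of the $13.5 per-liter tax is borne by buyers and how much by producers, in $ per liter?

Buyers bear $7.5 per liter; producers bear $6 per liter.

Demand slope: (86 − 70)/(14 − 18) = -4, so Qd = 142 − 4P.
Supply slope: (102 − 122)/(19 − 23) = 5, so Qs = 5P + 7.
Before the tax: set 142 − 4P = 5P + 7 → P* = $15, Q* = 82.
With the tax collected from producers, supply shifts: Qs = 5(P − 13.5) + 7.
Solving gives Q = 52 with buyers paying $22.5 and producers receiving $9 (the $13.5 wedge).
Burden on buyers: $7.5; on producers: $6. (They sum to $13.5.)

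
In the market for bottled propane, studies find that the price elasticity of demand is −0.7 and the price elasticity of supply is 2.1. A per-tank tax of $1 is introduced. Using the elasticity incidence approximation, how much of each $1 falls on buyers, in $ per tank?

Incidence ratio: buyers' share ≈ εs / (εs + |εd|) = 2.1 / (2.1 + 0.7) = 0.75.
So buyers bear ≈ 0.75 × $1 = $0.75; sellers bear $0.25.

Buyers bear ≈ $0.75 per tank.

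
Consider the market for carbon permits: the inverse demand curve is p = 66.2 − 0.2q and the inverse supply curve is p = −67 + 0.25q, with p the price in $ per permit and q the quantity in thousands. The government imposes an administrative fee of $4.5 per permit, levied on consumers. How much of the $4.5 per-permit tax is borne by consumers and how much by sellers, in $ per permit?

Rewrite in direct form: qd = 331 − 5p and qs = 4p + 268.
Without the tax, 331 − 5p = 4p + 268 gives 9p = 63, so p* = $7 and q* = 296.
With the tax collected from consumers, demand (in seller-price terms) shifts: qd = 331 − 5(p + 4.5).
Solving gives q = 286 with consumers paying $9 and sellers receiving $4.5 (the $4.5 wedge).
Burden on consumers: $2; on sellers: $2.5. (They sum to $4.5.)

Consumers bear $2 per permit; sellers bear $2.5 per permit.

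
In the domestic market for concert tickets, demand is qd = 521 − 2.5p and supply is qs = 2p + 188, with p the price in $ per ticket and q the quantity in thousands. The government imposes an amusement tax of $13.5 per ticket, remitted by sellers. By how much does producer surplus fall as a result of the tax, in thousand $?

Without the tax, 521 − 2.5p = 2p + 188 gives 4.5p = 333, so p* = $74 and q* = 336.
With the tax collected from sellers, supply shifts: qs = 2(p − 13.5) + 188.
Solving gives q = 321 with buyers paying $80 and sellers receiving $66.5 (the $13.5 wedge).
ΔPS is the trapezoid between Q = 321 and Q = 336 of height $7.5: ½ · (336 + 321) · 7.5 = $2463.75.

Producer surplus falls by $2463.75 thousand.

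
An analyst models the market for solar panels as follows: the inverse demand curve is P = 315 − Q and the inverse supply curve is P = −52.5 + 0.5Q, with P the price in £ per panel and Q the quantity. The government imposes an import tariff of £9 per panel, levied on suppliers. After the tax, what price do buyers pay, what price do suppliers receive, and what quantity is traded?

Buyers pay £76; suppliers receive £67; quantity = 239.

Inverting to Q(P) form: Qd = 315 − P; Qs = 2P + 105.
Before the tax: set 315 − P = 2P + 105 → P* = £70, Q* = 245.
With the tax collected from suppliers, supply shifts: Qs = 2(P − 9) + 105.
Solving gives Q = 239 with buyers paying £76 and suppliers receiving £67 (the £9 wedge).
The less price-elastic side of the market bears the larger share of a per-unit tax.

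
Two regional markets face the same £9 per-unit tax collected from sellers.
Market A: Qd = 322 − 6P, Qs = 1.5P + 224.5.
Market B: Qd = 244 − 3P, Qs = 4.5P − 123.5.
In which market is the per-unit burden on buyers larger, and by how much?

Market B, by £3.6.

Market A: pre-tax P* = £13, Q* = 244; post-tax Q = 233.2; per-unit burden on buyers = £1.8.
Market B: pre-tax P* = £49, Q* = 97; post-tax Q = 80.8; per-unit burden on buyers = £5.4.
Difference: £1.8 vs £5.4 → market B is larger by £3.6.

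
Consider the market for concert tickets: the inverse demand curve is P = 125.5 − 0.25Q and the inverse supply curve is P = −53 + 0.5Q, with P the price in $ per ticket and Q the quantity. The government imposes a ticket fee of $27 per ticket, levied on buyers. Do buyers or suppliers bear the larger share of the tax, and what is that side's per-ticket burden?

Suppliers bear the larger share: $18 per ticket.

Inverting to Q(P) form: Qd = 502 − 4P; Qs = 2P + 106.
Without the tax, 502 − 4P = 2P + 106 gives 6P = 396, so P* = $66 and Q* = 238.
With the tax collected from buyers, demand (in seller-price terms) shifts: Qd = 502 − 4(P + 27).
Solving gives Q = 202 with buyers paying $75 and suppliers receiving $48 (the $27 wedge).
Per-ticket burden: buyers $9, suppliers $18.
Suppliers take the larger share because supply is less price-elastic here (demand slope 4 vs supply slope 2).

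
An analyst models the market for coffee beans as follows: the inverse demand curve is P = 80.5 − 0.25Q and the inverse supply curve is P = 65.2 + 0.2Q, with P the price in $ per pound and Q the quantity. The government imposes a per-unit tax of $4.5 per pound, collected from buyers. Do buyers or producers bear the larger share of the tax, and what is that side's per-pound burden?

Buyers bear the larger share: $2.5 per pound.

Rewrite in direct form: Qd = 322 − 4P and Qs = 5P − 326.
Without the tax, 322 − 4P = 5P − 326 gives 9P = 648, so P* = $72 and Q* = 34.
With the tax collected from buyers, demand (in seller-price terms) shifts: Qd = 322 − 4(P + 4.5).
Solving gives Q = 24 with buyers paying $74.5 and producers receiving $70 (the $4.5 wedge).
Per-pound burden: buyers $2.5, producers $2.
Buyers take the larger share because demand is less price-elastic here (demand slope 4 vs supply slope 5).
The less price-elastic side of the market bears the larger share of a per-unit tax.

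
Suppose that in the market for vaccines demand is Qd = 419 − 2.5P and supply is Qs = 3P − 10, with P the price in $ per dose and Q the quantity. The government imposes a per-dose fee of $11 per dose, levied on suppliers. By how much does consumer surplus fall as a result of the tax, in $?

Consumer surplus falls by $1299.

Before the tax: set 419 − 2.5P = 3P − 10 → P* = $78, Q* = 224.
With the tax collected from suppliers, supply shifts: Qs = 3(P − 11) − 10.
Solving gives Q = 209 with buyers paying $84 and suppliers receiving $73 (the $11 wedge).
ΔCS is the trapezoid between Q = 209 and Q = 224 of height $6: ½ · (224 + 209) · 6 = $1299.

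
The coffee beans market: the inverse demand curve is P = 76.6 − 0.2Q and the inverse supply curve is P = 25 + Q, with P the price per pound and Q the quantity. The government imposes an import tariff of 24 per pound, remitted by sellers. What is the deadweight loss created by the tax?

Deadweight loss = 240.

Inverting to Q(P) form: Qd = 383 − 5P; Qs = P − 25.
Without the tax, 383 − 5P = P − 25 gives 6P = 408, so P* = 68 and Q* = 43.
With the tax collected from sellers, supply shifts: Qs = (P − 24) − 25.
Solving gives Q = 23 with consumers paying 72 and sellers receiving 48 (the 24 wedge).
Quantity falls by |ΔQ| = |43 − 23| = 20.
DWL = ½ · t · |ΔQ| = ½ · 24 · 20 = 240.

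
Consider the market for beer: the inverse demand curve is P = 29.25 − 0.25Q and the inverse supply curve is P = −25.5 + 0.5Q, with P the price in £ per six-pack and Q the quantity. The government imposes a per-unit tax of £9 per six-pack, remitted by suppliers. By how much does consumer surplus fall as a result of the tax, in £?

Inverting to Q(P) form: Qd = 117 − 4P; Qs = 2P + 51.
Before the tax: set 117 − 4P = 2P + 51 → P* = £11, Q* = 73.
With the tax collected from suppliers, supply shifts: Qs = 2(P − 9) + 51.
Solving gives Q = 61 with buyers paying £14 and suppliers receiving £5 (the £9 wedge).
ΔCS is the trapezoid between Q = 61 and Q = 73 of height £3: ½ · (73 + 61) · 3 = £201.

Consumer surplus falls by £201.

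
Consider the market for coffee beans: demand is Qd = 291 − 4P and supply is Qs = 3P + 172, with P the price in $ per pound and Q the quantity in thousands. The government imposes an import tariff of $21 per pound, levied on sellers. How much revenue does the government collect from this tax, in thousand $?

Before the tax: set 291 − 4P = 3P + 172 → P* = $17, Q* = 223.
With the tax collected from sellers, supply shifts: Qs = 3(P − 21) + 172.
New equilibrium: consumers pay $26, sellers receive $5, Q = 187. (Wedge: Pb − Ps = 21.)
Revenue = t · Q = 21 · 187 = $3927.

Tax revenue = $3927 thousand.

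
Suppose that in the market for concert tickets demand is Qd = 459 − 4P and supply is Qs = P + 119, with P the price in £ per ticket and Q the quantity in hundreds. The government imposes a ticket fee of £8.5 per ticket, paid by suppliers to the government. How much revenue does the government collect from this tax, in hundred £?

Tax revenue = £1531.7 hundred.

Without the tax, 459 − 4P = P + 119 gives 5P = 340, so P* = £68 and Q* = 187.
With the tax collected from suppliers, supply shifts: Qs = (P − 8.5) + 119.
New equilibrium: buyers pay £69.7, suppliers receive £61.2, Q = 180.2. (Wedge: Pb − Ps = 8.5.)
Revenue = t · Q = 8.5 · 180.2 = £1531.7.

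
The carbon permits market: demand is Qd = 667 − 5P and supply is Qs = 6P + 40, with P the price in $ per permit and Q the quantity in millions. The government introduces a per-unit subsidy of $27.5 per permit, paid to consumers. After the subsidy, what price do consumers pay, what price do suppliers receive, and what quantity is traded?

Before the subsidy: set 667 − 5P = 6P + 40 → P* = $57, Q* = 382.
With a per-unit subsidy paid to consumers, each effectively pays P − 27.5, so demand becomes Qd = 667 − 5(P − 27.5).
Solving gives Q = 457 with consumers paying $42 and suppliers receiving $69.5 (the $27.5 wedge).

Consumers pay $42; suppliers receive $69.5; quantity = 457.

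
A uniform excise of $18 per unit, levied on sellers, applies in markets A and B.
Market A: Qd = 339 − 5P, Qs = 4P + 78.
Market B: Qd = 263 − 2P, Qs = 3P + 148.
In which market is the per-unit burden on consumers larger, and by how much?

Market B, by $2.8.

Market A: pre-tax P* = $29, Q* = 194; post-tax Q = 154; per-unit burden on consumers = $8.
Market B: pre-tax P* = $23, Q* = 217; post-tax Q = 195.4; per-unit burden on consumers = $10.8.
Difference: $8 vs $10.8 → market B is larger by $2.8.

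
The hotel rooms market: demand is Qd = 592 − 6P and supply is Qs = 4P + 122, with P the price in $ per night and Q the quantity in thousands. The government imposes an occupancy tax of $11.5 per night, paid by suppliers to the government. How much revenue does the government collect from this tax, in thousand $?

Tax revenue = $3247.6 thousand.

Before the tax: set 592 − 6P = 4P + 122 → P* = $47, Q* = 310.
With the tax collected from suppliers, supply shifts: Qs = 4(P − 11.5) + 122.
Solving gives Q = 282.4 with consumers paying $51.6 and suppliers receiving $40.1 (the $11.5 wedge).
Revenue = t · Q = 11.5 · 282.4 = $3247.6.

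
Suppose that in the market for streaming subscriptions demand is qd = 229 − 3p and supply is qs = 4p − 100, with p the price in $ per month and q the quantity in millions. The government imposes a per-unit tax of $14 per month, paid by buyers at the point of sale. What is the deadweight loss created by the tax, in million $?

Without the tax, 229 − 3p = 4p − 100 gives 7p = 329, so p* = $47 and q* = 88.
With the tax collected from buyers, demand (in seller-price terms) shifts: qd = 229 − 3(p + 14).
New equilibrium: buyers pay $55, suppliers receive $41, q = 64. (Wedge: pb − ps = 14.)
Quantity falls by |ΔQ| = |88 − 64| = 24.
DWL = ½ · t · |ΔQ| = ½ · 14 · 24 = $168.

Deadweight loss = $168 million.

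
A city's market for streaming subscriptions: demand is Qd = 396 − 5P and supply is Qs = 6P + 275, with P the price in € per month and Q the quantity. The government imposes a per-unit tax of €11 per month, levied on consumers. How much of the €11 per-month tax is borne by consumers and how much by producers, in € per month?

Consumers bear €6 per month; producers bear €5 per month.

Without the tax, 396 − 5P = 6P + 275 gives 11P = 121, so P* = €11 and Q* = 341.
With the tax collected from consumers, demand (in seller-price terms) shifts: Qd = 396 − 5(P + 11).
New equilibrium: consumers pay €17, producers receive €6, Q = 311. (Wedge: Pb − Ps = 11.)
Burden on consumers: €6; on producers: €5. (They sum to €11.)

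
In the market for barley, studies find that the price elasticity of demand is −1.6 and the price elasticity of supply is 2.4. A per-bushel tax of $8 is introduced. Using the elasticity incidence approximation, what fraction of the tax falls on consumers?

Consumers' share ≈ 0.6.

Incidence ratio: consumers' share ≈ εs / (εs + |εd|) = 2.4 / (2.4 + 1.6) = 0.6.
Supply is the more elastic side, so consumers bear the larger share.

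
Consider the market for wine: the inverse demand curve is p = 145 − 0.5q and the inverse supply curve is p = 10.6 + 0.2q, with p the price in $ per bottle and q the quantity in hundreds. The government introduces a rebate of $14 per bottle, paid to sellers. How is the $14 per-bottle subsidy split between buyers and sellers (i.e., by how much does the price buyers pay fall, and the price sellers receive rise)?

Buyers gain $10 per bottle; sellers gain $4 per bottle.

Rewrite in direct form: qd = 290 − 2p and qs = 5p − 53.
Before the subsidy: set 290 − 2p = 5p − 53 → p* = $49, q* = 192.
With a per-unit subsidy paid to sellers, each receives p + 14 per unit sold, so supply becomes qs = 5(p + 14) − 53.
New equilibrium: buyers pay $39, sellers receive $53, q = 212. (Wedge: pb − ps = −14.)
Gain to buyers: $10; to sellers: $4. (They sum to $14.)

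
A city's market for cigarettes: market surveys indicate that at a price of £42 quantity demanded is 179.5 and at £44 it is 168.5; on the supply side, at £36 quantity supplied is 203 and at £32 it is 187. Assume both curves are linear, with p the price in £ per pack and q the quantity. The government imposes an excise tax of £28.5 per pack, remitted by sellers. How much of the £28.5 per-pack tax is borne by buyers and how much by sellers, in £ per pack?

Buyers bear £12 per pack; sellers bear £16.5 per pack.

Demand slope: (168.5 − 179.5)/(44 − 42) = -5.5, so qd = 410.5 − 5.5p.
Supply slope: (187 − 203)/(32 − 36) = 4, so qs = 4p + 59.
Before the tax: set 410.5 − 5.5p = 4p + 59 → p* = £37, q* = 207.
With the tax collected from sellers, supply shifts: qs = 4(p − 28.5) + 59.
New equilibrium: buyers pay £49, sellers receive £20.5, q = 141. (Wedge: pb − ps = 28.5.)
Burden on buyers: £12; on sellers: £16.5. (They sum to £28.5.)
The less price-elastic side of the market bears the larger share of a per-unit tax.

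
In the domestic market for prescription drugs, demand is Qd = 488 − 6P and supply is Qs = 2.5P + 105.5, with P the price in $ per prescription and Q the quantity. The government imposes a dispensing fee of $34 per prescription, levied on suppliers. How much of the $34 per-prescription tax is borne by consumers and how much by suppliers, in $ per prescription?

Before the tax: set 488 − 6P = 2.5P + 105.5 → P* = $45, Q* = 218.
With the tax collected from suppliers, supply shifts: Qs = 2.5(P − 34) + 105.5.
Solving gives Q = 158 with consumers paying $55 and suppliers receiving $21 (the $34 wedge).
Burden on consumers: $10; on suppliers: $24. (They sum to $34.)

Consumers bear $10 per prescription; suppliers bear $24 per prescription.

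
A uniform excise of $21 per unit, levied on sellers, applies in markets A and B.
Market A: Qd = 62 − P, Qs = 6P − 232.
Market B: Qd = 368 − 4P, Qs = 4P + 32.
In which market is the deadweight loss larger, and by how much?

Market B, by $252.

Market A: pre-tax P* = $42, Q* = 20; post-tax Q = 2; deadweight loss = $189.
Market B: pre-tax P* = $42, Q* = 200; post-tax Q = 158; deadweight loss = $441.
Difference: $189 vs $441 → market B is larger by $252.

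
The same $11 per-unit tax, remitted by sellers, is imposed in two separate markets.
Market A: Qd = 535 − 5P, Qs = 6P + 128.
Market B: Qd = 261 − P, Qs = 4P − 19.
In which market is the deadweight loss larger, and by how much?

Market A: pre-tax P* = $37, Q* = 350; post-tax Q = 320; deadweight loss = $165.
Market B: pre-tax P* = $56, Q* = 205; post-tax Q = 196.2; deadweight loss = $48.4.
Difference: $165 vs $48.4 → market A is larger by $116.6.

Market A, by $116.6.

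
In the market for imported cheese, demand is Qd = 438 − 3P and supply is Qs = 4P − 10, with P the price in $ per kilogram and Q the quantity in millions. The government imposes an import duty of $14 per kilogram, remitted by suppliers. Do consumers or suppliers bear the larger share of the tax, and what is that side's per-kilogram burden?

Without the tax, 438 − 3P = 4P − 10 gives 7P = 448, so P* = $64 and Q* = 246.
With the tax collected from suppliers, supply shifts: Qs = 4(P − 14) − 10.
New equilibrium: consumers pay $72, suppliers receive $58, Q = 222. (Wedge: Pb − Ps = 14.)
Per-kilogram burden: consumers $8, suppliers $6.
Consumers take the larger share because demand is less price-elastic here (demand slope 3 vs supply slope 4).
The less price-elastic side of the market bears the larger share of a per-unit tax.

Consumers bear the larger share: $8 per kilogram.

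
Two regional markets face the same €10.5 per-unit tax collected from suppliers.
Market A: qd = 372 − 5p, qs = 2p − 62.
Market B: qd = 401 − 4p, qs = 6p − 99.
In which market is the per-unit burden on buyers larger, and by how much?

Market B, by €3.3.

Market A: pre-tax p* = €62, q* = 62; post-tax q = 47; per-unit burden on buyers = €3.
Market B: pre-tax p* = €50, q* = 201; post-tax q = 175.8; per-unit burden on buyers = €6.3.
Difference: €3 vs €6.3 → market B is larger by €3.3.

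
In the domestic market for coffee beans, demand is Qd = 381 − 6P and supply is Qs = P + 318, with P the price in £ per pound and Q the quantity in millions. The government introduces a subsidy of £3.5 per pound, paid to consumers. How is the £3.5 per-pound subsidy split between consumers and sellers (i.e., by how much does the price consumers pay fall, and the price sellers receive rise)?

Consumers gain £0.5 per pound; sellers gain £3 per pound.

Without the subsidy, 381 − 6P = P + 318 gives 7P = 63, so P* = £9 and Q* = 327.
With a per-unit subsidy paid to consumers, each effectively pays P − 3.5, so demand becomes Qd = 381 − 6(P − 3.5).
Solving gives Q = 330 with consumers paying £8.5 and sellers receiving £12 (the £3.5 wedge).
Gain to consumers: £0.5; to sellers: £3. (They sum to £3.5.)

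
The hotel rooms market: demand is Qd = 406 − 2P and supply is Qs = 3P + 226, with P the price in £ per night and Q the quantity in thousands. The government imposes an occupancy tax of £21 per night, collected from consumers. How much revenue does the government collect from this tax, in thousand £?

Tax revenue = £6484.8 thousand.

Before the tax: set 406 − 2P = 3P + 226 → P* = £36, Q* = 334.
With the tax collected from consumers, demand (in seller-price terms) shifts: Qd = 406 − 2(P + 21).
New equilibrium: consumers pay £48.6, producers receive £27.6, Q = 308.8. (Wedge: Pb − Ps = 21.)
Revenue = t · Q = 21 · 308.8 = £6484.8.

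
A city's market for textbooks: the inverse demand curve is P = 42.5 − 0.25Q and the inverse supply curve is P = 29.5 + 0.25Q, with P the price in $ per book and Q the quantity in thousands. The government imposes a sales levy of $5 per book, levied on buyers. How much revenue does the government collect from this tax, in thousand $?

Tax revenue = $80 thousand.

Inverting to Q(P) form: Qd = 170 − 4P; Qs = 4P − 118.
Without the tax, 170 − 4P = 4P − 118 gives 8P = 288, so P* = $36 and Q* = 26.
With the tax collected from buyers, demand (in seller-price terms) shifts: Qd = 170 − 4(P + 5).
New equilibrium: buyers pay $38.5, producers receive $33.5, Q = 16. (Wedge: Pb − Ps = 5.)
Revenue = t · Q = 5 · 16 = $80.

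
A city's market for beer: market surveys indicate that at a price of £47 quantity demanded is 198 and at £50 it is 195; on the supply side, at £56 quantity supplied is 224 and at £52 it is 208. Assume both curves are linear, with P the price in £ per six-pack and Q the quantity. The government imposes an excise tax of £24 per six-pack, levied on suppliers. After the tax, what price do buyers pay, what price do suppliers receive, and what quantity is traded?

Demand slope: (195 − 198)/(50 − 47) = -1, so Qd = 245 − P.
Supply slope: (208 − 224)/(52 − 56) = 4, so Qs = 4P.
Before the tax: set 245 − P = 4P → P* = £49, Q* = 196.
With the tax collected from suppliers, supply shifts: Qs = 4(P − 24).
New equilibrium: buyers pay £68.2, suppliers receive £44.2, Q = 176.8. (Wedge: Pb − Ps = 24.)
The less price-elastic side of the market bears the larger share of a per-unit tax.

Buyers pay £68.2; suppliers receive £44.2; quantity = 176.8.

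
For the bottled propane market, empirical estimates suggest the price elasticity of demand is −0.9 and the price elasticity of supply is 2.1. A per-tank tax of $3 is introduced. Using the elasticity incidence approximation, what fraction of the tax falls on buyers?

Incidence ratio: buyers' share ≈ εs / (εs + |εd|) = 2.1 / (2.1 + 0.9) = 0.7.
Supply is the more elastic side, so buyers bear the larger share.

Buyers' share ≈ 0.7.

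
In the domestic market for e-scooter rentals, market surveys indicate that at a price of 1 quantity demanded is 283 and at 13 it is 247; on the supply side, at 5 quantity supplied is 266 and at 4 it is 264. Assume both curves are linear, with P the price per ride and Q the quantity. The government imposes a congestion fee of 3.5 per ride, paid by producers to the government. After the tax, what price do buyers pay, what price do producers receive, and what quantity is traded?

Demand slope: (247 − 283)/(13 − 1) = -3, so Qd = 286 − 3P.
Supply slope: (264 − 266)/(4 − 5) = 2, so Qs = 2P + 256.
Without the tax, 286 − 3P = 2P + 256 gives 5P = 30, so P* = 6 and Q* = 268.
With the tax collected from producers, supply shifts: Qs = 2(P − 3.5) + 256.
New equilibrium: buyers pay 7.4, producers receive 3.9, Q = 263.8. (Wedge: Pb − Ps = 3.5.)
The less price-elastic side of the market bears the larger share of a per-unit tax.

Buyers pay 7.4; producers receive 3.9; quantity = 263.8.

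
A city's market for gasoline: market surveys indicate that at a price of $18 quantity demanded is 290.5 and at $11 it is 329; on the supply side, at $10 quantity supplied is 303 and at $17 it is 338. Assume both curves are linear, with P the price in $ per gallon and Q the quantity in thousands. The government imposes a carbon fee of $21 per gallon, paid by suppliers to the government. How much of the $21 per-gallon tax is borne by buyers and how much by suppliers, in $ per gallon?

Buyers bear $10 per gallon; suppliers bear $11 per gallon.

Demand slope: (329 − 290.5)/(11 − 18) = -5.5, so Qd = 389.5 − 5.5P.
Supply slope: (338 − 303)/(17 − 10) = 5, so Qs = 5P + 253.
Without the tax, 389.5 − 5.5P = 5P + 253 gives 10.5P = 136.5, so P* = $13 and Q* = 318.
With the tax collected from suppliers, supply shifts: Qs = 5(P − 21) + 253.
Solving gives Q = 263 with buyers paying $23 and suppliers receiving $2 (the $21 wedge).
Burden on buyers: $10; on suppliers: $11. (They sum to $21.)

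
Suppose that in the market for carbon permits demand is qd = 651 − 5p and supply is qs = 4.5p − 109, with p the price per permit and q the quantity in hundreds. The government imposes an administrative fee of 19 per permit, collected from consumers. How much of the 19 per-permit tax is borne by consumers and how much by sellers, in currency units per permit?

Before the tax: set 651 − 5p = 4.5p − 109 → p* = 80, q* = 251.
With the tax collected from consumers, demand (in seller-price terms) shifts: qd = 651 − 5(p + 19).
New equilibrium: consumers pay 89, sellers receive 70, q = 206. (Wedge: pb − ps = 19.)
Burden on consumers: 9; on sellers: 10. (They sum to 19.)
The less price-elastic side of the market bears the larger share of a per-unit tax.

Consumers bear 9 per permit; sellers bear 10 per permit.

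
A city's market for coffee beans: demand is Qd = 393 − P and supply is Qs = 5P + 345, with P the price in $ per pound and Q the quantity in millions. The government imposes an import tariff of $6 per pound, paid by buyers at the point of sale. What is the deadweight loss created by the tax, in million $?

Deadweight loss = $15 million.

Without the tax, 393 − P = 5P + 345 gives 6P = 48, so P* = $8 and Q* = 385.
With the tax collected from buyers, demand (in seller-price terms) shifts: Qd = 393 − (P + 6).
Solving gives Q = 380 with buyers paying $13 and suppliers receiving $7 (the $6 wedge).
Quantity falls by |ΔQ| = |385 − 380| = 5.
DWL = ½ · t · |ΔQ| = ½ · 6 · 5 = $15.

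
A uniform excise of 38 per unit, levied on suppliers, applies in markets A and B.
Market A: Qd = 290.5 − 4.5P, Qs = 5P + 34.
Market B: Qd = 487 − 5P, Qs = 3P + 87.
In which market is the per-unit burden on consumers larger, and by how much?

Market A: pre-tax P* = 27, Q* = 169; post-tax Q = 79; per-unit burden on consumers = 20.
Market B: pre-tax P* = 50, Q* = 237; post-tax Q = 165.75; per-unit burden on consumers = 14.25.
Difference: 20 vs 14.25 → market A is larger by 5.75.

Market A, by 5.75.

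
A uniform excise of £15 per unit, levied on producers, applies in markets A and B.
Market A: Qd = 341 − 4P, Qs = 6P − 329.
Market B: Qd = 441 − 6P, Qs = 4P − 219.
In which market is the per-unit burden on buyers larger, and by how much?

Market A: pre-tax P* = £67, Q* = 73; post-tax Q = 37; per-unit burden on buyers = £9.
Market B: pre-tax P* = £66, Q* = 45; post-tax Q = 9; per-unit burden on buyers = £6.
Difference: £9 vs £6 → market A is larger by £3.

Market A, by £3.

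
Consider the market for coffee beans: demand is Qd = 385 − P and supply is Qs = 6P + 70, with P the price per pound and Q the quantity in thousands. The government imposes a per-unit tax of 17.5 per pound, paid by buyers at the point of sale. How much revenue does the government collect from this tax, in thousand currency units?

Without the tax, 385 − P = 6P + 70 gives 7P = 315, so P* = 45 and Q* = 340.
With the tax collected from buyers, demand (in seller-price terms) shifts: Qd = 385 − (P + 17.5).
Solving gives Q = 325 with buyers paying 60 and producers receiving 42.5 (the 17.5 wedge).
Revenue = t · Q = 17.5 · 325 = 5687.5.

Tax revenue = 5687.5 thousand.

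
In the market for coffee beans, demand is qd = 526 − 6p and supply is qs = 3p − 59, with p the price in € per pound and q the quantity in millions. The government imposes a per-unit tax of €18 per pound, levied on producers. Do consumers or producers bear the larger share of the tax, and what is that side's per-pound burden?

Before the tax: set 526 − 6p = 3p − 59 → p* = €65, q* = 136.
With the tax collected from producers, supply shifts: qs = 3(p − 18) − 59.
New equilibrium: consumers pay €71, producers receive €53, q = 100. (Wedge: pb − ps = 18.)
Per-pound burden: consumers €6, producers €12.
Producers take the larger share because supply is less price-elastic here (demand slope 6 vs supply slope 3).

Producers bear the larger share: €12 per pound.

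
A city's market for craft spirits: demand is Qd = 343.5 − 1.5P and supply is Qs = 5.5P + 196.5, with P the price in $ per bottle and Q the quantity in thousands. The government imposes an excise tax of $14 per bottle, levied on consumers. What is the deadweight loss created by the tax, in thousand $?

Deadweight loss = $115.5 thousand.

Before the tax: set 343.5 − 1.5P = 5.5P + 196.5 → P* = $21, Q* = 312.
With the tax collected from consumers, demand (in seller-price terms) shifts: Qd = 343.5 − 1.5(P + 14).
New equilibrium: consumers pay $32, sellers receive $18, Q = 295.5. (Wedge: Pb − Ps = 14.)
Quantity falls by |ΔQ| = |312 − 295.5| = 16.5.
DWL = ½ · t · |ΔQ| = ½ · 14 · 16.5 = $115.5.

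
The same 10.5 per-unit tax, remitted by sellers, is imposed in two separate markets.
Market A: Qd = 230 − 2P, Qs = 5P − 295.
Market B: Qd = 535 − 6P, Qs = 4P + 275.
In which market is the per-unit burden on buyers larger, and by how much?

Market A, by 3.3.

Market A: pre-tax P* = 75, Q* = 80; post-tax Q = 65; per-unit burden on buyers = 7.5.
Market B: pre-tax P* = 26, Q* = 379; post-tax Q = 353.8; per-unit burden on buyers = 4.2.
Difference: 7.5 vs 4.2 → market A is larger by 3.3.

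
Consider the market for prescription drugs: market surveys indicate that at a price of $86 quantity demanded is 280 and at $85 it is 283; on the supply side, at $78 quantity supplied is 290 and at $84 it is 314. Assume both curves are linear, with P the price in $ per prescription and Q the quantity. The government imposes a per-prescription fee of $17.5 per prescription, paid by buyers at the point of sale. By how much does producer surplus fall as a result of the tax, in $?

Demand slope: (283 − 280)/(85 − 86) = -3, so Qd = 538 − 3P.
Supply slope: (314 − 290)/(84 − 78) = 4, so Qs = 4P − 22.
Without the tax, 538 − 3P = 4P − 22 gives 7P = 560, so P* = $80 and Q* = 298.
With the tax collected from buyers, demand (in seller-price terms) shifts: Qd = 538 − 3(P + 17.5).
Solving gives Q = 268 with buyers paying $90 and producers receiving $72.5 (the $17.5 wedge).
ΔPS is the trapezoid between Q = 268 and Q = 298 of height $7.5: ½ · (298 + 268) · 7.5 = $2122.5.

Producer surplus falls by $2122.5.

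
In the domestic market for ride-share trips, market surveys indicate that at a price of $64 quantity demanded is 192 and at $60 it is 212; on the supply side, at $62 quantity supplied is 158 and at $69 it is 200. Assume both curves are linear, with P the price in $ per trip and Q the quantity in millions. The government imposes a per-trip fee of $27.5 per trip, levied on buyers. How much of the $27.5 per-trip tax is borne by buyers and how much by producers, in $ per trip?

Demand slope: (212 − 192)/(60 − 64) = -5, so Qd = 512 − 5P.
Supply slope: (200 − 158)/(69 − 62) = 6, so Qs = 6P − 214.
Before the tax: set 512 − 5P = 6P − 214 → P* = $66, Q* = 182.
With the tax collected from buyers, demand (in seller-price terms) shifts: Qd = 512 − 5(P + 27.5).
New equilibrium: buyers pay $81, producers receive $53.5, Q = 107. (Wedge: Pb − Ps = 27.5.)
Burden on buyers: $15; on producers: $12.5. (They sum to $27.5.)

Buyers bear $15 per trip; producers bear $12.5 per trip.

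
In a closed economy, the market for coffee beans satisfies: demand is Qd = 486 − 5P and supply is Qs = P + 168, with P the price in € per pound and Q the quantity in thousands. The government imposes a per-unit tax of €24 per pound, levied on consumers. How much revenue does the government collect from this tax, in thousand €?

Before the tax: set 486 − 5P = P + 168 → P* = €53, Q* = 221.
With the tax collected from consumers, demand (in seller-price terms) shifts: Qd = 486 − 5(P + 24).
Solving gives Q = 201 with consumers paying €57 and sellers receiving €33 (the €24 wedge).
Revenue = t · Q = 24 · 201 = €4824.

Tax revenue = €4824 thousand.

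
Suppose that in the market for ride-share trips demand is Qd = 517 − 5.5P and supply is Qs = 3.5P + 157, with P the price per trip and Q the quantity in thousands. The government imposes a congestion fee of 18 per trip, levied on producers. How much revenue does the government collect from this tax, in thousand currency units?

Tax revenue = 4653 thousand.

Before the tax: set 517 − 5.5P = 3.5P + 157 → P* = 40, Q* = 297.
With the tax collected from producers, supply shifts: Qs = 3.5(P − 18) + 157.
Solving gives Q = 258.5 with buyers paying 47 and producers receiving 29 (the 18 wedge).
Revenue = t · Q = 18 · 258.5 = 4653.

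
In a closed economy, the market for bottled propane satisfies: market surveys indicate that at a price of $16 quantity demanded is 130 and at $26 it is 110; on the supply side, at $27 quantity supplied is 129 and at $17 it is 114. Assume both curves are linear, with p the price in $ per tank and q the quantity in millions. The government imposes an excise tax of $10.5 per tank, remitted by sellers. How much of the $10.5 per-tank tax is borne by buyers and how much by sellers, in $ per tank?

Demand slope: (110 − 130)/(26 − 16) = -2, so qd = 162 − 2p.
Supply slope: (114 − 129)/(17 − 27) = 1.5, so qs = 1.5p + 88.5.
Without the tax, 162 − 2p = 1.5p + 88.5 gives 3.5p = 73.5, so p* = $21 and q* = 120.
With the tax collected from sellers, supply shifts: qs = 1.5(p − 10.5) + 88.5.
Solving gives q = 111 with buyers paying $25.5 and sellers receiving $15 (the $10.5 wedge).
Burden on buyers: $4.5; on sellers: $6. (They sum to $10.5.)

Buyers bear $4.5 per tank; sellers bear $6 per tank.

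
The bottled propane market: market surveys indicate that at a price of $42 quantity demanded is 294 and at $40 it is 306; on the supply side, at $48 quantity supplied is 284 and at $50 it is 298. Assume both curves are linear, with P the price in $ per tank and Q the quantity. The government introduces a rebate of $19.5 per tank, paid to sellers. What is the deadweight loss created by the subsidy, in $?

Deadweight loss = $614.25.

Demand slope: (306 − 294)/(40 − 42) = -6, so Qd = 546 − 6P.
Supply slope: (298 − 284)/(50 − 48) = 7, so Qs = 7P − 52.
Without the subsidy, 546 − 6P = 7P − 52 gives 13P = 598, so P* = $46 and Q* = 270.
With a per-unit subsidy paid to sellers, each receives P + 19.5 per unit sold, so supply becomes Qs = 7(P + 19.5) − 52.
New equilibrium: buyers pay $35.5, sellers receive $55, Q = 333. (Wedge: Pb − Ps = −19.5.)
Quantity rises by |ΔQ| = |270 − 333| = 63.
DWL = ½ · t · |ΔQ| = ½ · 19.5 · 63 = $614.25.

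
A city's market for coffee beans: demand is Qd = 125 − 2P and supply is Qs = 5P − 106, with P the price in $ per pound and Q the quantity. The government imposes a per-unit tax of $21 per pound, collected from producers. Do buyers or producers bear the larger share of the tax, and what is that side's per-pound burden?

Buyers bear the larger share: $15 per pound.

Before the tax: set 125 − 2P = 5P − 106 → P* = $33, Q* = 59.
With the tax collected from producers, supply shifts: Qs = 5(P − 21) − 106.
New equilibrium: buyers pay $48, producers receive $27, Q = 29. (Wedge: Pb − Ps = 21.)
Per-pound burden: buyers $15, producers $6.
Buyers take the larger share because demand is less price-elastic here (demand slope 2 vs supply slope 5).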